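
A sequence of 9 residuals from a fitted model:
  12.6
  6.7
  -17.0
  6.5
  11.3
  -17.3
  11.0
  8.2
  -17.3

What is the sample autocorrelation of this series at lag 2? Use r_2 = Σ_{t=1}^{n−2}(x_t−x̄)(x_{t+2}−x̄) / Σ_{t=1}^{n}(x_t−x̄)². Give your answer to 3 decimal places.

-0.470

Mean x̄ = (12.6 + 6.7 − 17.0 + 6.5 + 11.3 − 17.3 + 11.0 + 8.2 − 17.3)/9 = 0.5222
Numerator Σ_{t=1}^{7}(x_t−x̄)(x_{t+2}−x̄) = -680.7332
Denominator Σ(x_t−x̄)² = 1446.9556
r_2 = -680.7332 / 1446.9556 = -0.470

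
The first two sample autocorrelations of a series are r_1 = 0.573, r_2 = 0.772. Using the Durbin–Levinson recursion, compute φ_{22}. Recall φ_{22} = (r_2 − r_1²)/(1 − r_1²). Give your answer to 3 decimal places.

φ_{22} = (r_2 − r_1²) / (1 − r_1²)
r_1² = (0.573)² = 0.328329
Numerator = 0.772 − 0.3283 = 0.4437; denominator = 1 − 0.3283 = 0.6717
φ_{22} = 0.4437 / 0.6717 = 0.661

0.661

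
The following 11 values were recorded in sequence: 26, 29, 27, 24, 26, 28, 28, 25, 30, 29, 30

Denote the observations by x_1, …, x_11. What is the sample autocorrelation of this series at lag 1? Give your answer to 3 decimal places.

0.084

Mean x̄ = (26 + 29 + 27 + 24 + 26 + 28 + 28 + 25 + 30 + 29 + 30)/11 = 27.4545
Numerator Σ_{t=1}^{10}(x_t−x̄)(x_{t+1}−x̄) = 3.4298
Denominator Σ(x_t−x̄)² = 40.7273
r_1 = 3.4298 / 40.7273 = 0.084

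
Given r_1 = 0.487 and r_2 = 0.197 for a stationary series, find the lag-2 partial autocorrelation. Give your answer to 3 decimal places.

-0.053

φ_{22} = (r_2 − r_1²) / (1 − r_1²)
r_1² = (0.487)² = 0.237169
Numerator = 0.197 − 0.2372 = -0.0402; denominator = 1 − 0.2372 = 0.7628
φ_{22} = -0.0402 / 0.7628 = -0.053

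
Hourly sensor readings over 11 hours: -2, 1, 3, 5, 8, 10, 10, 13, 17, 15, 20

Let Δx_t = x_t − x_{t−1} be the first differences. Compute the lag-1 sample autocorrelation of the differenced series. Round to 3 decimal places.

-0.552

First differences Δx: 3, 2, 2, 3, 2, 0, 3, 4, -2, 5
Mean of differences = 2.2000
Numerator Σ(Δx_t−Δx̄)(Δx_{t+1}−Δx̄) = -19.6400
Denominator Σ(Δx_t−Δx̄)² = 35.6000
r_1(Δx) = -19.6400 / 35.6000 = -0.552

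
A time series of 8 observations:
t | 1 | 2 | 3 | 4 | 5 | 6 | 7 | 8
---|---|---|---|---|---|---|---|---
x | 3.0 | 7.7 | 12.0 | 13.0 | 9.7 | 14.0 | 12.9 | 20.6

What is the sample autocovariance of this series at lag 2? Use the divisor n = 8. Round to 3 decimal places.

Mean x̄ = (3.0 + 7.7 + 12.0 + 13.0 + 9.7 + 14.0 + 12.9 + 20.6)/8 = 11.6125
Deviations: -8.6125, -3.9125, 0.3875, 1.3875, -1.9125, 2.3875, 1.2875, 8.9875
Σ_{t=1}^{6}(x_t−x̄)(x_{t+2}−x̄) = 12.8009
γ_2 = 12.8009 / 8 = 1.600

1.600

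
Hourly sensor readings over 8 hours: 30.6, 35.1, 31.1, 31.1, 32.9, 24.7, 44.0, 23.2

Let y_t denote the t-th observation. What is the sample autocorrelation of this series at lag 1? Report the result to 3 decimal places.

-0.711

Mean ȳ = (30.6 + 35.1 + 31.1 + 31.1 + 32.9 + 24.7 + 44.0 + 23.2)/8 = 31.5875
Deviations from mean: -0.9875, 3.5125, -0.4875, -0.4875, 1.3125, -6.8875, 12.4125, -8.3875
Σ(y_t−ȳ)(y_{t+1}−ȳ) = (-3.4686) + (-1.7123) + (0.2377) + (-0.6398) + (-9.0398) + (-85.4911) + (-104.1098) = -204.2239
Denominator Σ(y_t−ȳ)² = 287.3688
r_1 = -204.2239 / 287.3688 = -0.711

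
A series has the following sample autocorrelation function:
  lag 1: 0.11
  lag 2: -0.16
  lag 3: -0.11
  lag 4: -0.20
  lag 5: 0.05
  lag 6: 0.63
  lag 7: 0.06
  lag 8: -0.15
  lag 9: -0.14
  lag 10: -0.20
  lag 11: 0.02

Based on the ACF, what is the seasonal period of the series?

6

The largest autocorrelation is r_6 = 0.63; the remaining lags stay at or below 0.11.
The dominant spike at lag 6 indicates a seasonal period of 6.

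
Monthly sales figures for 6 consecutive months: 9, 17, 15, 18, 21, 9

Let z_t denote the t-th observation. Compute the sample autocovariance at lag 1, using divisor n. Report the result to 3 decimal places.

Mean z̄ = (9 + 17 + 15 + 18 + 21 + 9)/6 = 14.8333
Deviations: -5.8333, 2.1667, 0.1667, 3.1667, 6.1667, -5.8333
Σ_{t=1}^{5}(z_t−z̄)(z_{t+1}−z̄) = -28.1944
γ_1 = -28.1944 / 6 = -4.699

-4.699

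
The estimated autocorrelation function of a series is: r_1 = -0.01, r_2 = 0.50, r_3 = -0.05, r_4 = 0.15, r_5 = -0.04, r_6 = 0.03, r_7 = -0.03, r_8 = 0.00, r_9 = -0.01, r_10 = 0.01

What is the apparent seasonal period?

2

The largest autocorrelation is r_2 = 0.50, with a weaker echo at lag 4 (0.15); the remaining lags stay at or below 0.03.
The dominant spike at lag 2 indicates a seasonal period of 2.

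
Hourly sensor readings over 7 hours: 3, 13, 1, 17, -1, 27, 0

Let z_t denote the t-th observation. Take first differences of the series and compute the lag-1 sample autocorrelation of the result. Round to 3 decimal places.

First differences Δz: 10, -12, 16, -18, 28, -27
Mean of differences = -0.5000
Numerator Σ(Δz_t−Δz̄)(Δz_{t+1}−Δz̄) = -1853.2500
Denominator Σ(Δz_t−Δz̄)² = 2335.5000
r_1(Δz) = -1853.2500 / 2335.5000 = -0.794

-0.794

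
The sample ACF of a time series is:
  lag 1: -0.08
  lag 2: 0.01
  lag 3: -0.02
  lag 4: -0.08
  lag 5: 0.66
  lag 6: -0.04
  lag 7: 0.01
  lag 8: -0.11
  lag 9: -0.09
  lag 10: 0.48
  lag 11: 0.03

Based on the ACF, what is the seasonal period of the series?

5

The largest autocorrelation is r_5 = 0.66, with a weaker echo at lag 10 (0.48); the remaining lags stay at or below 0.03.
The dominant spike at lag 5 indicates a seasonal period of 5.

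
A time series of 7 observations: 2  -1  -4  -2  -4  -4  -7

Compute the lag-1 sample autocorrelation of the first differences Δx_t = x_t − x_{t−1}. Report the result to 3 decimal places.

-0.360

First differences Δx: -3, -3, 2, -2, 0, -3
Mean of differences = -1.5000
Numerator Σ(Δx_t−Δx̄)(Δx_{t+1}−Δx̄) = -7.7500
Denominator Σ(Δx_t−Δx̄)² = 21.5000
r_1(Δx) = -7.7500 / 21.5000 = -0.360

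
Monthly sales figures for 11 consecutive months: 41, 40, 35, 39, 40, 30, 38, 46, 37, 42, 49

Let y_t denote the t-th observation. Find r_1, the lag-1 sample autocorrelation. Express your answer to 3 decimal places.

Mean ȳ = (41 + 40 + 35 + 39 + 40 + 30 + 38 + 46 + 37 + 42 + 49)/11 = 39.7273
Numerator Σ_{t=1}^{10}(y_t−ȳ)(y_{t+1}−ȳ) = 3.3802
Denominator Σ(y_t−ȳ)² = 260.1818
r_1 = 3.3802 / 260.1818 = 0.013

0.013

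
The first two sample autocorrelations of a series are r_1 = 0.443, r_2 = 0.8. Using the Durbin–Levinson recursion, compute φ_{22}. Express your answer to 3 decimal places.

0.751

φ_{22} = (r_2 − r_1²) / (1 − r_1²)
r_1² = (0.443)² = 0.196249
Numerator = 0.8 − 0.1962 = 0.6038; denominator = 1 − 0.1962 = 0.8038
φ_{22} = 0.6038 / 0.8038 = 0.751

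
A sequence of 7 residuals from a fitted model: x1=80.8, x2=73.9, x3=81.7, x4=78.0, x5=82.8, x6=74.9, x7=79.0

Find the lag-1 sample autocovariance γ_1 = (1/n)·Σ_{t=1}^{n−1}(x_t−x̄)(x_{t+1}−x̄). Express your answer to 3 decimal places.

-6.587

Mean x̄ = (80.8 + 73.9 + 81.7 + 78.0 + 82.8 + 74.9 + 79.0)/7 = 78.7286
Deviations: 2.0714, -4.8286, 2.9714, -0.7286, 4.0714, -3.8286, 0.2714
Σ_{t=1}^{6}(x_t−x̄)(x_{t+1}−x̄) = -46.1080
γ_1 = -46.1080 / 7 = -6.587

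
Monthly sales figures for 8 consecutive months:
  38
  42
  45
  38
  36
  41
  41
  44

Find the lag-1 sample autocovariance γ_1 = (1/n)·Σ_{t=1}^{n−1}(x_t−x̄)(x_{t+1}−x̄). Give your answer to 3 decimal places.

0.342

Mean x̄ = (38 + 42 + 45 + 38 + 36 + 41 + 41 + 44)/8 = 40.6250
Σ_{t=1}^{7}(x_t−x̄)(x_{t+1}−x̄) = 2.7344
γ_1 = 2.7344 / 8 = 0.342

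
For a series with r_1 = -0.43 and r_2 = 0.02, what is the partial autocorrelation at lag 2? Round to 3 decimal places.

-0.202

φ_{22} = (r_2 − r_1²) / (1 − r_1²)
r_1² = (-0.43)² = 0.1849
Numerator = 0.02 − 0.1849 = -0.1649; denominator = 1 − 0.1849 = 0.8151
φ_{22} = -0.1649 / 0.8151 = -0.202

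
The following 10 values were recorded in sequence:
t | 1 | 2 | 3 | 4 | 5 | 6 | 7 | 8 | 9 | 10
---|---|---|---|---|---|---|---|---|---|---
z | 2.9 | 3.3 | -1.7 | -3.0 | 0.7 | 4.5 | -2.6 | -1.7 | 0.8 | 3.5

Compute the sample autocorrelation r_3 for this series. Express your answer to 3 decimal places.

Mean z̄ = (2.9 + 3.3 − 1.7 − 3.0 + 0.7 + 4.5 − 2.6 − 1.7 + 0.8 + 3.5)/10 = 0.6700
Numerator Σ_{t=1}^{7}(z_t−z̄)(z_{t+3}−z̄) = -14.0087
Denominator Σ(z_t−z̄)² = 69.9810
r_3 = -14.0087 / 69.9810 = -0.200

-0.200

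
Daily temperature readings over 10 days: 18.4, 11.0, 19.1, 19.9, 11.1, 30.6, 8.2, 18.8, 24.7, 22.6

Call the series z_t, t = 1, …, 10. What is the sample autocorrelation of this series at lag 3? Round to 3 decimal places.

Mean z̄ = (18.4 + 11.0 + 19.1 + 19.9 + 11.1 + 30.6 + 8.2 + 18.8 + 24.7 + 22.6)/10 = 18.4400
Σ(z_t−z̄)(z_{t+3}−z̄) = (-0.0584) + (54.6096) + (8.0256) + (-14.9504) + (-2.6424) + (76.1216) + (-42.5984) = 78.5072
Denominator Σ(z_t−z̄)² = 421.1440
r_3 = 78.5072 / 421.1440 = 0.186

0.186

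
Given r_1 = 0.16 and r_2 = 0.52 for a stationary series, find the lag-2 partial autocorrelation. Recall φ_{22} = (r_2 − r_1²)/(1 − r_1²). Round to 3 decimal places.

φ_{22} = (r_2 − r_1²) / (1 − r_1²)
r_1² = (0.16)² = 0.0256
Numerator = 0.52 − 0.0256 = 0.4944; denominator = 1 − 0.0256 = 0.9744
φ_{22} = 0.4944 / 0.9744 = 0.507

0.507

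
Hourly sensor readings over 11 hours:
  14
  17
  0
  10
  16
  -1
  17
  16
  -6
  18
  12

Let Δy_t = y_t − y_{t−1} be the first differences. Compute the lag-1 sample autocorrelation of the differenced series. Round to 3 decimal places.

First differences Δy: 3, -17, 10, 6, -17, 18, -1, -22, 24, -6
Mean of differences = -0.2000
Numerator Σ(Δy_t−Δȳ)(Δy_{t+1}−Δȳ) = -1236.8400
Denominator Σ(Δy_t−Δȳ)² = 2143.6000
r_1(Δy) = -1236.8400 / 2143.6000 = -0.577

-0.577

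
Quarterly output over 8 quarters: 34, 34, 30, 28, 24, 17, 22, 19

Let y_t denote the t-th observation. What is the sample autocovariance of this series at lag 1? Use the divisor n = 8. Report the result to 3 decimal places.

22.750

Mean ȳ = (34 + 34 + 30 + 28 + 24 + 17 + 22 + 19)/8 = 26.0000
Σ_{t=1}^{7}(y_t−ȳ)(y_{t+1}−ȳ) = 182.0000
γ_1 = 182.0000 / 8 = 22.750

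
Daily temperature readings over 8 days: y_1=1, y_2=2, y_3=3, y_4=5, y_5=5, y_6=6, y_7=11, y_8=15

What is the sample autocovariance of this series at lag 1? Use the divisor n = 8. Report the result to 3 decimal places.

Mean ȳ = (1 + 2 + 3 + 5 + 5 + 6 + 11 + 15)/8 = 6.0000
Deviations: -5.0000, -4.0000, -3.0000, -1.0000, -1.0000, 0.0000, 5.0000, 9.0000
Σ_{t=1}^{7}(y_t−ȳ)(y_{t+1}−ȳ) = 81.0000
γ_1 = 81.0000 / 8 = 10.125

10.125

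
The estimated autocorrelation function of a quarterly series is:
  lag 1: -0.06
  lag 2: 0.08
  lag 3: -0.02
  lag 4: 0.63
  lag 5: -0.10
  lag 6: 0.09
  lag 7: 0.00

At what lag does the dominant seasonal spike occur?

The largest autocorrelation is r_4 = 0.63; the remaining lags stay at or below 0.09.
The dominant spike at lag 4 indicates a seasonal period of 4.

4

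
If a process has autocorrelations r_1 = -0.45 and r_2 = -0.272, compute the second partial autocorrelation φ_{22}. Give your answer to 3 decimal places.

-0.595

φ_{22} = (r_2 − r_1²) / (1 − r_1²)
r_1² = (-0.45)² = 0.2025
Numerator = -0.272 − 0.2025 = -0.4745; denominator = 1 − 0.2025 = 0.7975
φ_{22} = -0.4745 / 0.7975 = -0.595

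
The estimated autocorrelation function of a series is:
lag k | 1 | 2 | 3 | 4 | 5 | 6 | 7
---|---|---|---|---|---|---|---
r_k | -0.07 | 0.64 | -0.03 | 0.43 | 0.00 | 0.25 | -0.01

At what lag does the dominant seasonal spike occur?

2

The largest autocorrelation is r_2 = 0.64, with weaker echoes at lags 4 (0.43) and 6 (0.25); the remaining lags stay at or below 0.00.
The dominant spike at lag 2 indicates a seasonal period of 2.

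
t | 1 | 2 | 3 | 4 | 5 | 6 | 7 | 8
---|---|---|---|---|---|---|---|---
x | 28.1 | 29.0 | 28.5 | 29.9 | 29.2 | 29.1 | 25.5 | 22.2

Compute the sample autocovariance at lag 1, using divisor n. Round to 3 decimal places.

2.225

Mean x̄ = (28.1 + 29.0 + 28.5 + 29.9 + 29.2 + 29.1 + 25.5 + 22.2)/8 = 27.6875
Σ_{t=1}^{7}(x_t−x̄)(x_{t+1}−x̄) = 17.8023
γ_1 = 17.8023 / 8 = 2.225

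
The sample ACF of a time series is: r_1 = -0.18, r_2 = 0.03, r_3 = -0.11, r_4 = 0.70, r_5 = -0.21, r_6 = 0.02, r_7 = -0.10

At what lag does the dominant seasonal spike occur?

4

The largest autocorrelation is r_4 = 0.70; the remaining lags stay at or below 0.03.
The dominant spike at lag 4 indicates a seasonal period of 4.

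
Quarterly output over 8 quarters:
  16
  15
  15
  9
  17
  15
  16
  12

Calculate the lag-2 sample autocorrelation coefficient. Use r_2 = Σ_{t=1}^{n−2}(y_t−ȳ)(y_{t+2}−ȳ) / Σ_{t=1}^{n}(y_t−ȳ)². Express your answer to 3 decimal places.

-0.027

Mean ȳ = (16 + 15 + 15 + 9 + 17 + 15 + 16 + 12)/8 = 14.3750
Numerator Σ_{t=1}^{6}(y_t−ȳ)(y_{t+2}−ȳ) = -1.2813
Denominator Σ(y_t−ȳ)² = 47.8750
r_2 = -1.2813 / 47.8750 = -0.027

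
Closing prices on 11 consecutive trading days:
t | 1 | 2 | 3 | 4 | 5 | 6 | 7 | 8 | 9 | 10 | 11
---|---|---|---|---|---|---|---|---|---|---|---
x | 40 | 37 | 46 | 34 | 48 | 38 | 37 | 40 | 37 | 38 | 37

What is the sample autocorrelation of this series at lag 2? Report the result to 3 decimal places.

0.407

Mean x̄ = (40 + 37 + 46 + 34 + 48 + 38 + 37 + 40 + 37 + 38 + 37)/11 = 39.2727
Numerator Σ_{t=1}^{9}(x_t−x̄)(x_{t+2}−x̄) = 70.9421
Denominator Σ(x_t−x̄)² = 174.1818
r_2 = 70.9421 / 174.1818 = 0.407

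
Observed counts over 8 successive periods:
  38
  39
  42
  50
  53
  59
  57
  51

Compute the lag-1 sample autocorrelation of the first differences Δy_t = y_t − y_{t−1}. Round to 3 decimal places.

0.238

First differences Δy: 1, 3, 8, 3, 6, -2, -6
Mean of differences = 1.8571
Numerator Σ(Δy_t−Δȳ)(Δy_{t+1}−Δȳ) = 32.1224
Denominator Σ(Δy_t−Δȳ)² = 134.8571
r_1(Δy) = 32.1224 / 134.8571 = 0.238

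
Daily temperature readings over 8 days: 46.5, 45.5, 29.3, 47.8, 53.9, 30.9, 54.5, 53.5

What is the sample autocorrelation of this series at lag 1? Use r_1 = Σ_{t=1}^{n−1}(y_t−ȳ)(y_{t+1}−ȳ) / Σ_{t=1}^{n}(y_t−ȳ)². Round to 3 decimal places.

-0.291

Mean ȳ = (46.5 + 45.5 + 29.3 + 47.8 + 53.9 + 30.9 + 54.5 + 53.5)/8 = 45.2375
Deviations from mean: 1.2625, 0.2625, -15.9375, 2.5625, 8.6625, -14.3375, 9.2625, 8.2625
Numerator Σ_{t=1}^{7}(y_t−ȳ)(y_{t+1}−ȳ) = -202.9627
Denominator Σ(y_t−ȳ)² = 696.8988
r_1 = -202.9627 / 696.8988 = -0.291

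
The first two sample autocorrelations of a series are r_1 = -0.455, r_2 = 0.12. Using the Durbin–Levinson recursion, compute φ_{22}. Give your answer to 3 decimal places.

φ_{22} = (r_2 − r_1²) / (1 − r_1²)
r_1² = (-0.455)² = 0.207025
Numerator = 0.12 − 0.2070 = -0.0870; denominator = 1 − 0.2070 = 0.7930
φ_{22} = -0.0870 / 0.7930 = -0.110

-0.110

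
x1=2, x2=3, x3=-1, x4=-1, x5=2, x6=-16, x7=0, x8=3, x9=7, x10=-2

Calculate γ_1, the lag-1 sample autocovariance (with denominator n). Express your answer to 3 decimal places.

Mean x̄ = (2 + 3 − 1 − 1 + 2 − 16 + 0 + 3 + 7 − 2)/10 = -0.3000
Σ_{t=1}^{9}(x_t−x̄)(x_{t+1}−x̄) = -23.9900
γ_1 = -23.9900 / 10 = -2.399

-2.399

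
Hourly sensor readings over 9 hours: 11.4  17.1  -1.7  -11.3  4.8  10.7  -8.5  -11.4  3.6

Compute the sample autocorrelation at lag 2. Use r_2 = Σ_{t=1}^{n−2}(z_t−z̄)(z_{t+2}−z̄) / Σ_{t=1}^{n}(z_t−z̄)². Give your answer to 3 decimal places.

-0.602

Mean z̄ = (11.4 + 17.1 − 1.7 − 11.3 + 4.8 + 10.7 − 8.5 − 11.4 + 3.6)/9 = 1.6333
Numerator Σ_{t=1}^{7}(z_t−z̄)(z_{t+2}−z̄) = -530.5956
Denominator Σ(z_t−z̄)² = 881.6400
r_2 = -530.5956 / 881.6400 = -0.602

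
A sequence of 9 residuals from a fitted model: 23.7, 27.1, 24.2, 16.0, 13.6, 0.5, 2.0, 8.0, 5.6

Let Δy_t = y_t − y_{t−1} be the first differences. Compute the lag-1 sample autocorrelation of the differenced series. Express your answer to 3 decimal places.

First differences Δy: 3.4, -2.9, -8.2, -2.4, -13.1, 1.5, 6.0, -2.4
Mean of differences = -2.2625
Numerator Σ(Δy_t−Δȳ)(Δy_{t+1}−Δȳ) = -8.3427
Denominator Σ(Δy_t−Δȳ)² = 267.6388
r_1(Δy) = -8.3427 / 267.6388 = -0.031

-0.031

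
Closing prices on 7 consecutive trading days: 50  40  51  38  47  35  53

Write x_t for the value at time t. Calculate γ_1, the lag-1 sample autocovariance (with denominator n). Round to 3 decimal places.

-30.431

Mean x̄ = (50 + 40 + 51 + 38 + 47 + 35 + 53)/7 = 44.8571
Deviations: 5.1429, -4.8571, 6.1429, -6.8571, 2.1429, -9.8571, 8.1429
Σ_{t=1}^{6}(x_t−x̄)(x_{t+1}−x̄) = -213.0204
γ_1 = -213.0204 / 7 = -30.431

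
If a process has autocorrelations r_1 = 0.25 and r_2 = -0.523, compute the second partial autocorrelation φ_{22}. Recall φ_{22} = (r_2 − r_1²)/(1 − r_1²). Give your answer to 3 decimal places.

φ_{22} = (r_2 − r_1²) / (1 − r_1²)
r_1² = (0.25)² = 0.0625
Numerator = -0.523 − 0.0625 = -0.5855; denominator = 1 − 0.0625 = 0.9375
φ_{22} = -0.5855 / 0.9375 = -0.625

-0.625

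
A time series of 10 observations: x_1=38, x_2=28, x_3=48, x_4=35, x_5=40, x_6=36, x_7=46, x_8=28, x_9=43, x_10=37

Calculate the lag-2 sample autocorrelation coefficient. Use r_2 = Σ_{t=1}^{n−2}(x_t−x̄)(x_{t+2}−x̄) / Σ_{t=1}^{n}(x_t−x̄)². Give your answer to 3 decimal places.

Mean x̄ = (38 + 28 + 48 + 35 + 40 + 36 + 46 + 28 + 43 + 37)/10 = 37.9000
Numerator Σ_{t=1}^{8}(x_t−x̄)(x_{t+2}−x̄) = 142.4800
Denominator Σ(x_t−x̄)² = 406.9000
r_2 = 142.4800 / 406.9000 = 0.350

0.350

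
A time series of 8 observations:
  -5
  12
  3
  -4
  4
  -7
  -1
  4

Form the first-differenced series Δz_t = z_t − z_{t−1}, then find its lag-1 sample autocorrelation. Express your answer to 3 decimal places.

-0.390

First differences Δz: 17, -9, -7, 8, -11, 6, 5
Mean of differences = 1.2857
Numerator Σ(Δz_t−Δz̄)(Δz_{t+1}−Δz̄) = -254.9388
Denominator Σ(Δz_t−Δz̄)² = 653.4286
r_1(Δz) = -254.9388 / 653.4286 = -0.390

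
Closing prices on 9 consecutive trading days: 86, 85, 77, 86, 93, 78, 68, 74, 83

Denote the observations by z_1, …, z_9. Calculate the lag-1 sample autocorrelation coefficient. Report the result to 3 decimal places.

Mean z̄ = (86 + 85 + 77 + 86 + 93 + 78 + 68 + 74 + 83)/9 = 81.1111
Numerator Σ_{t=1}^{8}(z_t−z̄)(z_{t+1}−z̄) = 124.6543
Denominator Σ(z_t−z̄)² = 456.8889
r_1 = 124.6543 / 456.8889 = 0.273

0.273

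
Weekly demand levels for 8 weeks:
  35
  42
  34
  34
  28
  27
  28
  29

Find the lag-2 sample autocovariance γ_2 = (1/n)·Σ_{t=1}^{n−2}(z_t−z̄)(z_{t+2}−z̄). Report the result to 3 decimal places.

Mean z̄ = (35 + 42 + 34 + 34 + 28 + 27 + 28 + 29)/8 = 32.1250
Σ_{t=1}^{6}(z_t−z̄)(z_{t+2}−z̄) = 39.5938
γ_2 = 39.5938 / 8 = 4.949

4.949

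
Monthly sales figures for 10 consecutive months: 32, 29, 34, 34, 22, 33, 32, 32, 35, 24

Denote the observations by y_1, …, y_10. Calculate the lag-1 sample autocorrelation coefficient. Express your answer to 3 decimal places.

-0.369

Mean ȳ = (32 + 29 + 34 + 34 + 22 + 33 + 32 + 32 + 35 + 24)/10 = 30.7000
Numerator Σ_{t=1}^{9}(y_t−ȳ)(y_{t+1}−ȳ) = -64.1900
Denominator Σ(y_t−ȳ)² = 174.1000
r_1 = -64.1900 / 174.1000 = -0.369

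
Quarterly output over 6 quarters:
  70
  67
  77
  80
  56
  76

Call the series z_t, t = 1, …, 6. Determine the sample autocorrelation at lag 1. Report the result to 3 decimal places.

-0.458

Mean z̄ = (70 + 67 + 77 + 80 + 56 + 76)/6 = 71.0000
Deviations from mean: -1.0000, -4.0000, 6.0000, 9.0000, -15.0000, 5.0000
Numerator Σ_{t=1}^{5}(z_t−z̄)(z_{t+1}−z̄) = -176.0000
Denominator Σ(z_t−z̄)² = 384.0000
r_1 = -176.0000 / 384.0000 = -0.458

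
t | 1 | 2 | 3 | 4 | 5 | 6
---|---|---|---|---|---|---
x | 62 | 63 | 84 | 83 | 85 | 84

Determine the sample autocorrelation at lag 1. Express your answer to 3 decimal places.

Mean x̄ = (62 + 63 + 84 + 83 + 85 + 84)/6 = 76.8333
Σ(x_t−x̄)(x_{t+1}−x̄) = (205.1944) + (-99.1389) + (44.1944) + (50.3611) + (58.5278) = 259.1389
Denominator Σ(x_t−x̄)² = 618.8333
r_1 = 259.1389 / 618.8333 = 0.419

0.419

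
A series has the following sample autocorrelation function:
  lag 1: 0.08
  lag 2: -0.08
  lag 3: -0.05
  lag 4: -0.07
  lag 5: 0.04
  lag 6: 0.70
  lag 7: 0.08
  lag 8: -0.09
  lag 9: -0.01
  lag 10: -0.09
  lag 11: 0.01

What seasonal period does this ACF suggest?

6

The largest autocorrelation is r_6 = 0.70; the remaining lags stay at or below 0.08.
The dominant spike at lag 6 indicates a seasonal period of 6.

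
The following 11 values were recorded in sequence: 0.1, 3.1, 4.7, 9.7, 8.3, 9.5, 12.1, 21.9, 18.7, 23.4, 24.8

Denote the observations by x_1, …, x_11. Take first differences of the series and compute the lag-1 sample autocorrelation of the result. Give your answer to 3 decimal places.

-0.546

First differences Δx: 3.0, 1.6, 5.0, -1.4, 1.2, 2.6, 9.8, -3.2, 4.7, 1.4
Mean of differences = 2.4700
Numerator Σ(Δx_t−Δx̄)(Δx_{t+1}−Δx̄) = -63.3419
Denominator Σ(Δx_t−Δx̄)² = 116.0410
r_1(Δx) = -63.3419 / 116.0410 = -0.546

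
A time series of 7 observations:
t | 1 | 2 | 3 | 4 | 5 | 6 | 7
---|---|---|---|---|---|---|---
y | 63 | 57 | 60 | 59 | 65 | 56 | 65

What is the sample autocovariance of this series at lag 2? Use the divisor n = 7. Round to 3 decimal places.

4.017

Mean ȳ = (63 + 57 + 60 + 59 + 65 + 56 + 65)/7 = 60.7143
Σ_{t=1}^{5}(y_t−ȳ)(y_{t+2}−ȳ) = 28.1224
γ_2 = 28.1224 / 7 = 4.017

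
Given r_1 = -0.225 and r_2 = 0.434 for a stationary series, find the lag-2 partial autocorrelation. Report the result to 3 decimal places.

0.404

φ_{22} = (r_2 − r_1²) / (1 − r_1²)
r_1² = (-0.225)² = 0.050625
Numerator = 0.434 − 0.0506 = 0.3834; denominator = 1 − 0.0506 = 0.9494
φ_{22} = 0.3834 / 0.9494 = 0.404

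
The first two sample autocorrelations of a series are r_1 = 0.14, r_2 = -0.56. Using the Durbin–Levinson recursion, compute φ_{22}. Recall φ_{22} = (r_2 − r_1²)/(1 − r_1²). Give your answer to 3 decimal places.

φ_{22} = (r_2 − r_1²) / (1 − r_1²)
r_1² = (0.14)² = 0.0196
Numerator = -0.56 − 0.0196 = -0.5796; denominator = 1 − 0.0196 = 0.9804
φ_{22} = -0.5796 / 0.9804 = -0.591

-0.591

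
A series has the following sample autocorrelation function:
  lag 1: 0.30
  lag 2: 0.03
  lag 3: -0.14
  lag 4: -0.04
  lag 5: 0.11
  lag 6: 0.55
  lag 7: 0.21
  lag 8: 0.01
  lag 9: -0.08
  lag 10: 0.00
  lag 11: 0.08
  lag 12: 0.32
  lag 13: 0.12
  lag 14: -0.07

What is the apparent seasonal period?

6

The largest autocorrelation is r_6 = 0.55, with a weaker echo at lag 12 (0.32); the remaining lags stay at or below 0.30. The elevated value at lag 1 (0.30), dropping to 0.03 at lag 2, reflects decaying short-term dependence rather than seasonality.
The dominant spike at lag 6 indicates a seasonal period of 6.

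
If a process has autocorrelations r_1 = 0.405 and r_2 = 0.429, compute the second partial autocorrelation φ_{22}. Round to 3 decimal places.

φ_{22} = (r_2 − r_1²) / (1 − r_1²)
r_1² = (0.405)² = 0.164025
Numerator = 0.429 − 0.1640 = 0.2650; denominator = 1 − 0.1640 = 0.8360
φ_{22} = 0.2650 / 0.8360 = 0.317

0.317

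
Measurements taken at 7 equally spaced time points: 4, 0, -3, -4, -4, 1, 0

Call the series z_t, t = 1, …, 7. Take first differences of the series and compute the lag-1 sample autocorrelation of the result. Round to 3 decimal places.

First differences Δz: -4, -3, -1, 0, 5, -1
Mean of differences = -0.6667
Numerator Σ(Δz_t−Δz̄)(Δz_{t+1}−Δz̄) = 10.2222
Denominator Σ(Δz_t−Δz̄)² = 49.3333
r_1(Δz) = 10.2222 / 49.3333 = 0.207

0.207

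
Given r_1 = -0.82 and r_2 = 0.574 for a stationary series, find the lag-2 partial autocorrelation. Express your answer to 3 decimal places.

-0.300

φ_{22} = (r_2 − r_1²) / (1 − r_1²)
r_1² = (-0.82)² = 0.6724
Numerator = 0.574 − 0.6724 = -0.0984; denominator = 1 − 0.6724 = 0.3276
φ_{22} = -0.0984 / 0.3276 = -0.300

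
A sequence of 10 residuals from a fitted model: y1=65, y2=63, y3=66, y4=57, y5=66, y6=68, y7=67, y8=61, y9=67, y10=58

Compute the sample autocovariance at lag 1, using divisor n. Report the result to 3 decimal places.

-4.644

Mean ȳ = (65 + 63 + 66 + 57 + 66 + 68 + 67 + 61 + 67 + 58)/10 = 63.8000
Σ_{t=1}^{9}(y_t−ȳ)(y_{t+1}−ȳ) = -46.4400
γ_1 = -46.4400 / 10 = -4.644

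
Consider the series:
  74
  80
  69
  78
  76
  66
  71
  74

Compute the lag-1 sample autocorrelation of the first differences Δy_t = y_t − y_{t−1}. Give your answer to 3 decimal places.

-0.527

First differences Δy: 6, -11, 9, -2, -10, 5, 3
Mean of differences = 0.0000
Numerator Σ(Δy_t−Δȳ)(Δy_{t+1}−Δȳ) = -198.0000
Denominator Σ(Δy_t−Δȳ)² = 376.0000
r_1(Δy) = -198.0000 / 376.0000 = -0.527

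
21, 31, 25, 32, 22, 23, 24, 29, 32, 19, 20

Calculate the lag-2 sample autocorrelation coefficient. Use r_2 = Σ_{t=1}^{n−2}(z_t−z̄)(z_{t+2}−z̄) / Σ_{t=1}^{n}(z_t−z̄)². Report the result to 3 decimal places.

Mean z̄ = (21 + 31 + 25 + 32 + 22 + 23 + 24 + 29 + 32 + 19 + 20)/11 = 25.2727
Numerator Σ_{t=1}^{9}(z_t−z̄)(z_{t+2}−z̄) = -46.4215
Denominator Σ(z_t−z̄)² = 240.1818
r_2 = -46.4215 / 240.1818 = -0.193

-0.193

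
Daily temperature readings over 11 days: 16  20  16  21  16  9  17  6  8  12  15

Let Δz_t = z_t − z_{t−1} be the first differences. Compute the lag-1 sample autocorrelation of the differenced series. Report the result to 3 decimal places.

First differences Δz: 4, -4, 5, -5, -7, 8, -11, 2, 4, 3
Mean of differences = -0.1000
Numerator Σ(Δz_t−Δz̄)(Δz_{t+1}−Δz̄) = -172.8100
Denominator Σ(Δz_t−Δz̄)² = 344.9000
r_1(Δz) = -172.8100 / 344.9000 = -0.501

-0.501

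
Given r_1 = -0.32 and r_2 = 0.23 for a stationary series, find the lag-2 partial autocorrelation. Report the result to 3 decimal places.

φ_{22} = (r_2 − r_1²) / (1 − r_1²)
r_1² = (-0.32)² = 0.1024
Numerator = 0.23 − 0.1024 = 0.1276; denominator = 1 − 0.1024 = 0.8976
φ_{22} = 0.1276 / 0.8976 = 0.142

0.142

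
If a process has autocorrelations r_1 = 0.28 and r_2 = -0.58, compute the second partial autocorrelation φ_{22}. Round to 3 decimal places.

-0.714

φ_{22} = (r_2 − r_1²) / (1 − r_1²)
r_1² = (0.28)² = 0.0784
Numerator = -0.58 − 0.0784 = -0.6584; denominator = 1 − 0.0784 = 0.9216
φ_{22} = -0.6584 / 0.9216 = -0.714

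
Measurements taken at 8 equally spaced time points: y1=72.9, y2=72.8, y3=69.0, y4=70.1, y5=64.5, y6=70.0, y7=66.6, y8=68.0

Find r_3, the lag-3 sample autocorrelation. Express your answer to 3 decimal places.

-0.177

Mean ȳ = (72.9 + 72.8 + 69.0 + 70.1 + 64.5 + 70.0 + 66.6 + 68.0)/8 = 69.2375
Deviations from mean: 3.6625, 3.5625, -0.2375, 0.8625, -4.7375, 0.7625, -2.6375, -1.2375
Numerator Σ_{t=1}^{5}(y_t−ȳ)(y_{t+3}−ȳ) = -10.3117
Denominator Σ(y_t−ȳ)² = 58.4188
r_3 = -10.3117 / 58.4188 = -0.177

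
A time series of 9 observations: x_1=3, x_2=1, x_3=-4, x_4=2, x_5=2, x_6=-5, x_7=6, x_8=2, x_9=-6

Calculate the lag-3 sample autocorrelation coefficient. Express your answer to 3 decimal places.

Mean x̄ = (3 + 1 − 4 + 2 + 2 − 5 + 6 + 2 − 6)/9 = 0.1111
Σ(x_t−x̄)(x_{t+3}−x̄) = (5.4568) + (1.6790) + (21.0123) + (11.1235) + (3.5679) + (31.2346) = 74.0741
Denominator Σ(x_t−x̄)² = 134.8889
r_3 = 74.0741 / 134.8889 = 0.549

0.549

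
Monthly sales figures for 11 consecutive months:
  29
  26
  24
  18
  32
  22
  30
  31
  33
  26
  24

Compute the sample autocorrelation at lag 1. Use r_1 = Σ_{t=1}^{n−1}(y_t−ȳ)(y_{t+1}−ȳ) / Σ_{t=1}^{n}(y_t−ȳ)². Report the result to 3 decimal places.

-0.112

Mean ȳ = (29 + 26 + 24 + 18 + 32 + 22 + 30 + 31 + 33 + 26 + 24)/11 = 26.8182
Numerator Σ_{t=1}^{10}(y_t−ȳ)(y_{t+1}−ȳ) = -24.2149
Denominator Σ(y_t−ȳ)² = 215.6364
r_1 = -24.2149 / 215.6364 = -0.112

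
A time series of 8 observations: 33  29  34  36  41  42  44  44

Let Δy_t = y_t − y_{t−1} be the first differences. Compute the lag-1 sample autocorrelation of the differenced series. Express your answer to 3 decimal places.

First differences Δy: -4, 5, 2, 5, 1, 2, 0
Mean of differences = 1.5714
Numerator Σ(Δy_t−Δȳ)(Δy_{t+1}−Δȳ) = -19.0408
Denominator Σ(Δy_t−Δȳ)² = 57.7143
r_1(Δy) = -19.0408 / 57.7143 = -0.330

-0.330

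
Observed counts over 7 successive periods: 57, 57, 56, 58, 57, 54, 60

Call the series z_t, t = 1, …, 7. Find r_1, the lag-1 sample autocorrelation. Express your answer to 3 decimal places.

Mean z̄ = (57 + 57 + 56 + 58 + 57 + 54 + 60)/7 = 57.0000
Σ(z_t−z̄)(z_{t+1}−z̄) = (0.0000) + (0.0000) + (-1.0000) + (0.0000) + (0.0000) + (-9.0000) = -10.0000
Denominator Σ(z_t−z̄)² = 20.0000
r_1 = -10.0000 / 20.0000 = -0.500

-0.500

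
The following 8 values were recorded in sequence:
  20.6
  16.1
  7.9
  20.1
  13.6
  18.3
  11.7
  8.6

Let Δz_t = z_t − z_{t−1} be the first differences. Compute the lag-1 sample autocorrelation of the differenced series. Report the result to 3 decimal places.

-0.582

First differences Δz: -4.5, -8.2, 12.2, -6.5, 4.7, -6.6, -3.1
Mean of differences = -1.7143
Numerator Σ(Δz_t−Δz̄)(Δz_{t+1}−Δz̄) = -194.0316
Denominator Σ(Δz_t−Δz̄)² = 333.2686
r_1(Δz) = -194.0316 / 333.2686 = -0.582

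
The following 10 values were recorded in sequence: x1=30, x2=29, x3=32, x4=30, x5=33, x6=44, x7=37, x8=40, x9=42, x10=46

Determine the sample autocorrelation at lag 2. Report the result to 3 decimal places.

0.289

Mean x̄ = (30 + 29 + 32 + 30 + 33 + 44 + 37 + 40 + 42 + 46)/10 = 36.3000
Numerator Σ_{t=1}^{8}(x_t−x̄)(x_{t+2}−x̄) = 104.8200
Denominator Σ(x_t−x̄)² = 362.1000
r_2 = 104.8200 / 362.1000 = 0.289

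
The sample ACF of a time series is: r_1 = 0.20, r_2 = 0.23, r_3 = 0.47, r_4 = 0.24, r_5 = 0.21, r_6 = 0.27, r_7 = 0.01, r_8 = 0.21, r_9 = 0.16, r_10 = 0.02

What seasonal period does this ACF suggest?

3

The largest autocorrelation is r_3 = 0.47, with a weaker echo at lag 6 (0.27); the remaining lags stay at or below 0.24.
The dominant spike at lag 3 indicates a seasonal period of 3.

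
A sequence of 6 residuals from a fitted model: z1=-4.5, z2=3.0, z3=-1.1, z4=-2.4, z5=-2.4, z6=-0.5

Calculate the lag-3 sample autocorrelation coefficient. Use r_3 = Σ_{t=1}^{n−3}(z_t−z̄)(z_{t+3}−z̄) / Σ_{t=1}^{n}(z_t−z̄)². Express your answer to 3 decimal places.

-0.033

Mean z̄ = (-4.5 + 3.0 − 1.1 − 2.4 − 2.4 − 0.5)/6 = -1.3167
Deviations from mean: -3.1833, 4.3167, 0.2167, -1.0833, -1.0833, 0.8167
Numerator Σ_{t=1}^{3}(z_t−z̄)(z_{t+3}−z̄) = -1.0508
Denominator Σ(z_t−z̄)² = 31.8283
r_3 = -1.0508 / 31.8283 = -0.033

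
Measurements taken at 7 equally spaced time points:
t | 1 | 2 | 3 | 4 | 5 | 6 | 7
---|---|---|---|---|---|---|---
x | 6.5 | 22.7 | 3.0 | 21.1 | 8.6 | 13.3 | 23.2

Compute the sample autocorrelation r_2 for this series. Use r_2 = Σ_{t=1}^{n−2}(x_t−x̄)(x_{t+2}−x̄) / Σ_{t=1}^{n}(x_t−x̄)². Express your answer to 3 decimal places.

0.358

Mean x̄ = (6.5 + 22.7 + 3.0 + 21.1 + 8.6 + 13.3 + 23.2)/7 = 14.0571
Deviations from mean: -7.5571, 8.6429, -11.0571, 7.0429, -5.4571, -0.7571, 9.1429
Numerator Σ_{t=1}^{5}(x_t−x̄)(x_{t+2}−x̄) = 149.5449
Denominator Σ(x_t−x̄)² = 417.6171
r_2 = 149.5449 / 417.6171 = 0.358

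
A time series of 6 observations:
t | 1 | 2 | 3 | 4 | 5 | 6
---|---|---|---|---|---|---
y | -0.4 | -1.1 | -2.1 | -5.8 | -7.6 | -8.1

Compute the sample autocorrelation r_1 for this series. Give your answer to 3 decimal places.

0.582

Mean ȳ = (-0.4 − 1.1 − 2.1 − 5.8 − 7.6 − 8.1)/6 = -4.1833
Deviations from mean: 3.7833, 3.0833, 2.0833, -1.6167, -3.4167, -3.9167
Σ(y_t−ȳ)(y_{t+1}−ȳ) = (11.6653) + (6.4236) + (-3.3681) + (5.5236) + (13.3819) = 33.6264
Denominator Σ(y_t−ȳ)² = 57.7883
r_1 = 33.6264 / 57.7883 = 0.582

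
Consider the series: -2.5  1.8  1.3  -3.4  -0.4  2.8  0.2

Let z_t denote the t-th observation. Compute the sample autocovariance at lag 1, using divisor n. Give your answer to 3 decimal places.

-0.817

Mean z̄ = (-2.5 + 1.8 + 1.3 − 3.4 − 0.4 + 2.8 + 0.2)/7 = -0.0286
Deviations: -2.4714, 1.8286, 1.3286, -3.3714, -0.3714, 2.8286, 0.2286
Σ_{t=1}^{6}(z_t−z̄)(z_{t+1}−z̄) = -5.7208
γ_1 = -5.7208 / 7 = -0.817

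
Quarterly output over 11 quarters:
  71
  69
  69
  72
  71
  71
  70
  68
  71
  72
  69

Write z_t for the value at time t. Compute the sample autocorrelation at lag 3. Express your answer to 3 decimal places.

Mean z̄ = (71 + 69 + 69 + 72 + 71 + 71 + 70 + 68 + 71 + 72 + 69)/11 = 70.2727
Numerator Σ_{t=1}^{8}(z_t−z̄)(z_{t+3}−z̄) = 0.2314
Denominator Σ(z_t−z̄)² = 18.1818
r_3 = 0.2314 / 18.1818 = 0.013

0.013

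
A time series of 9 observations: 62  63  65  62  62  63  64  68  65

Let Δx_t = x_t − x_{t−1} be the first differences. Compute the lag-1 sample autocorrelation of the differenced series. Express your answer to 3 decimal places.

-0.326

First differences Δx: 1, 2, -3, 0, 1, 1, 4, -3
Mean of differences = 0.3750
Numerator Σ(Δx_t−Δx̄)(Δx_{t+1}−Δx̄) = -13.0156
Denominator Σ(Δx_t−Δx̄)² = 39.8750
r_1(Δx) = -13.0156 / 39.8750 = -0.326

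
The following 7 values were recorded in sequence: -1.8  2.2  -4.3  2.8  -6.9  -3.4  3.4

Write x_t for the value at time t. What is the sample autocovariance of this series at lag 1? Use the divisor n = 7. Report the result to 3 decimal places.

-6.451

Mean x̄ = (-1.8 + 2.2 − 4.3 + 2.8 − 6.9 − 3.4 + 3.4)/7 = -1.1429
Σ_{t=1}^{6}(x_t−x̄)(x_{t+1}−x̄) = -45.1576
γ_1 = -45.1576 / 7 = -6.451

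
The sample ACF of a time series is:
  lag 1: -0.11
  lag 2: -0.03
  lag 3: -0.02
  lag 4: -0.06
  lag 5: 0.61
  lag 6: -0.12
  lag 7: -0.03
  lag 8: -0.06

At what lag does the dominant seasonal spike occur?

5

The largest autocorrelation is r_5 = 0.61; the remaining lags stay at or below -0.02.
The dominant spike at lag 5 indicates a seasonal period of 5.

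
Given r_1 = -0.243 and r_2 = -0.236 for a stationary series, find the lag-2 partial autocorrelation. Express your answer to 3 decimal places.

φ_{22} = (r_2 − r_1²) / (1 − r_1²)
r_1² = (-0.243)² = 0.059049
Numerator = -0.236 − 0.0590 = -0.2950; denominator = 1 − 0.0590 = 0.9410
φ_{22} = -0.2950 / 0.9410 = -0.314

-0.314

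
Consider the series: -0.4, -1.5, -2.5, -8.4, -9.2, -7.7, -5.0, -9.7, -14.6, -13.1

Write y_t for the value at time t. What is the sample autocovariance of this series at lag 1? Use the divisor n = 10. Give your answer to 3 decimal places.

11.886

Mean ȳ = (-0.4 − 1.5 − 2.5 − 8.4 − 9.2 − 7.7 − 5.0 − 9.7 − 14.6 − 13.1)/10 = -7.2100
Σ_{t=1}^{9}(y_t−ȳ)(y_{t+1}−ȳ) = 118.8599
γ_1 = 118.8599 / 10 = 11.886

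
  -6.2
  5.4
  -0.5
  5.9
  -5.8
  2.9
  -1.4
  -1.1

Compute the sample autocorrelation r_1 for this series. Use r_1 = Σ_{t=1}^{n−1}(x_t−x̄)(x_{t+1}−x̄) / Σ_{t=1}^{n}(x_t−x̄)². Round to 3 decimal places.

-0.623

Mean x̄ = (-6.2 + 5.4 − 0.5 + 5.9 − 5.8 + 2.9 − 1.4 − 1.1)/8 = -0.1000
Σ(x_t−x̄)(x_{t+1}−x̄) = (-33.5500) + (-2.2000) + (-2.4000) + (-34.2000) + (-17.1000) + (-3.9000) + (1.3000) = -92.0500
Denominator Σ(x_t−x̄)² = 147.8000
r_1 = -92.0500 / 147.8000 = -0.623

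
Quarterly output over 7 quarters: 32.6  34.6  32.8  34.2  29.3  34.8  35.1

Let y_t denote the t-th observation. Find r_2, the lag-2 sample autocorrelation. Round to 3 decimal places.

Mean ȳ = (32.6 + 34.6 + 32.8 + 34.2 + 29.3 + 34.8 + 35.1)/7 = 33.3429
Numerator Σ_{t=1}^{5}(y_t−ȳ)(y_{t+2}−ȳ) = -2.1794
Denominator Σ(y_t−ȳ)² = 24.7171
r_2 = -2.1794 / 24.7171 = -0.088

-0.088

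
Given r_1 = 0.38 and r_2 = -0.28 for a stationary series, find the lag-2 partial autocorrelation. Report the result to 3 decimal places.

φ_{22} = (r_2 − r_1²) / (1 − r_1²)
r_1² = (0.38)² = 0.1444
Numerator = -0.28 − 0.1444 = -0.4244; denominator = 1 − 0.1444 = 0.8556
φ_{22} = -0.4244 / 0.8556 = -0.496

-0.496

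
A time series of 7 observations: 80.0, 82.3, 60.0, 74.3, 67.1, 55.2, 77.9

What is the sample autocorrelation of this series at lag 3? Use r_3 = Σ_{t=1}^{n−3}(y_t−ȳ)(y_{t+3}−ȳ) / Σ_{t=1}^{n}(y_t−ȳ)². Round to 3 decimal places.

Mean ȳ = (80.0 + 82.3 + 60.0 + 74.3 + 67.1 + 55.2 + 77.9)/7 = 70.9714
Σ(y_t−ȳ)(y_{t+3}−ȳ) = (30.0522) + (-43.8578) + (173.0351) + (23.0622) = 182.2918
Denominator Σ(y_t−ȳ)² = 653.0343
r_3 = 182.2918 / 653.0343 = 0.279

0.279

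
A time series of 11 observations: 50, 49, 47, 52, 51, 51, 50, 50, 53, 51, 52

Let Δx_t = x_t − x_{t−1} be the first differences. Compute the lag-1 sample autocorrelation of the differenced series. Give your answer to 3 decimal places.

-0.470

First differences Δx: -1, -2, 5, -1, 0, -1, 0, 3, -2, 1
Mean of differences = 0.2000
Numerator Σ(Δx_t−Δx̄)(Δx_{t+1}−Δx̄) = -21.4400
Denominator Σ(Δx_t−Δx̄)² = 45.6000
r_1(Δx) = -21.4400 / 45.6000 = -0.470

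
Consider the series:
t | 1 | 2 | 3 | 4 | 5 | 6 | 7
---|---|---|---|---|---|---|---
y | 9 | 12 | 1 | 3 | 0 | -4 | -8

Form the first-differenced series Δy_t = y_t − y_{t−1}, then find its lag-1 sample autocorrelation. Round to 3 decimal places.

First differences Δy: 3, -11, 2, -3, -4, -4
Mean of differences = -2.8333
Numerator Σ(Δy_t−Δȳ)(Δy_{t+1}−Δȳ) = -86.3611
Denominator Σ(Δy_t−Δȳ)² = 126.8333
r_1(Δy) = -86.3611 / 126.8333 = -0.681

-0.681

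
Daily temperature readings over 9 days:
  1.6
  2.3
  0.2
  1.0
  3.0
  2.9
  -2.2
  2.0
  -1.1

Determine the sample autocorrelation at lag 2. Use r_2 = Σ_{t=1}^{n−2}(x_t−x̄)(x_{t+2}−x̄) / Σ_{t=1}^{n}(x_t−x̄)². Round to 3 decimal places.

Mean x̄ = (1.6 + 2.3 + 0.2 + 1.0 + 3.0 + 2.9 − 2.2 + 2.0 − 1.1)/9 = 1.0778
Σ(x_t−x̄)(x_{t+2}−x̄) = (-0.4584) + (-0.0951) + (-1.6873) + (-0.1417) + (-6.3006) + (1.6805) + (7.1383) = 0.1357
Denominator Σ(x_t−x̄)² = 25.8956
r_2 = 0.1357 / 25.8956 = 0.005

0.005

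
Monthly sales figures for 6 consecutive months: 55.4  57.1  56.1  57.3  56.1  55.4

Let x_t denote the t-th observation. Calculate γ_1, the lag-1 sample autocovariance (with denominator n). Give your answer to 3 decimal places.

Mean x̄ = (55.4 + 57.1 + 56.1 + 57.3 + 56.1 + 55.4)/6 = 56.2333
Deviations: -0.8333, 0.8667, -0.1333, 1.0667, -0.1333, -0.8333
Σ_{t=1}^{5}(x_t−x̄)(x_{t+1}−x̄) = -1.0111
γ_1 = -1.0111 / 6 = -0.169

-0.169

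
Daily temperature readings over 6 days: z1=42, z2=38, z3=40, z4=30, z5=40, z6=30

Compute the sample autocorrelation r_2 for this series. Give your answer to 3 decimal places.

Mean z̄ = (42 + 38 + 40 + 30 + 40 + 30)/6 = 36.6667
Deviations from mean: 5.3333, 1.3333, 3.3333, -6.6667, 3.3333, -6.6667
Numerator Σ_{t=1}^{4}(z_t−z̄)(z_{t+2}−z̄) = 64.4444
Denominator Σ(z_t−z̄)² = 141.3333
r_2 = 64.4444 / 141.3333 = 0.456

0.456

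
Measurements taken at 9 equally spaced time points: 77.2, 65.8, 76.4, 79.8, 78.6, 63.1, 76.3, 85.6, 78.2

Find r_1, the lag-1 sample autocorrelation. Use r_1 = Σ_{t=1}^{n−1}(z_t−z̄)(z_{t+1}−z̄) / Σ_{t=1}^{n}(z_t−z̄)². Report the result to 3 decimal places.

-0.053

Mean z̄ = (77.2 + 65.8 + 76.4 + 79.8 + 78.6 + 63.1 + 76.3 + 85.6 + 78.2)/9 = 75.6667
Numerator Σ_{t=1}^{8}(z_t−z̄)(z_{t+1}−z̄) = -20.5744
Denominator Σ(z_t−z̄)² = 389.3400
r_1 = -20.5744 / 389.3400 = -0.053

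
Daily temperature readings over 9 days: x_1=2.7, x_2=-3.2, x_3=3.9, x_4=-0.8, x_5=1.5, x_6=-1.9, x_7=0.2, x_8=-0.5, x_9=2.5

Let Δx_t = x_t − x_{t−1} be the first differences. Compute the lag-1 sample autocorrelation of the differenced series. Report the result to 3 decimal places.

-0.757

First differences Δx: -5.9, 7.1, -4.7, 2.3, -3.4, 2.1, -0.7, 3.0
Mean of differences = -0.0250
Numerator Σ(Δx_t−Δx̄)(Δx_{t+1}−Δx̄) = -104.5331
Denominator Σ(Δx_t−Δx̄)² = 138.0550
r_1(Δx) = -104.5331 / 138.0550 = -0.757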